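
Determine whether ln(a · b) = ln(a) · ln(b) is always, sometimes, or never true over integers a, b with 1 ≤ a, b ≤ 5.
It holds at (a, b) = (1, 1) (both sides equal 0), but fails at (a, b) = (4, 5) (LHS = ln(20) ≈ 2.996, RHS = ln(4)·ln(5) ≈ 2.231).

Answer: Sometimes true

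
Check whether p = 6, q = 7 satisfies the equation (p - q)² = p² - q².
Fails

Substituting p = 6, q = 7:

LHS = (6 - 7)² = 1
RHS = 6² - 7² = -13

LHS ≠ RHS, so the equation does not hold at this point.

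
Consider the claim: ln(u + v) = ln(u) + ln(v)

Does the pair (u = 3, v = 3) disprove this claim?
Yes

Substituting u = 3, v = 3:
LHS = ln(3 + 3) = ln(6) ≈ 1.792
RHS = ln(3) + ln(3) = 2·ln(3) ≈ 2.197

Since LHS ≠ RHS, this pair disproves the claim.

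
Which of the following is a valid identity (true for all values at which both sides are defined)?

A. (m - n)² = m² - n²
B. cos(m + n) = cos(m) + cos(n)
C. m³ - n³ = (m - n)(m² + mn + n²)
A: fails at (0, 1) — LHS = 1, RHS = -1.
B: fails at (5, 8) — LHS = cos(13) ≈ 0.9074, RHS = cos(8) + cos(5) ≈ 0.1382.
C: holds — e.g. at (2, 4), both sides equal -56.

Answer: C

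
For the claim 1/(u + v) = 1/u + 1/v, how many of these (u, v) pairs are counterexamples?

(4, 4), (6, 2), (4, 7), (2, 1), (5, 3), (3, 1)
6

Testing each pair:
(4, 4): LHS = 1/8, RHS = 1/2 → counterexample
(6, 2): LHS = 1/8, RHS = 2/3 → counterexample
(4, 7): LHS = 1/11, RHS = 11/28 → counterexample
(2, 1): LHS = 1/3, RHS = 3/2 → counterexample
(5, 3): LHS = 1/8, RHS = 8/15 → counterexample
(3, 1): LHS = 1/4, RHS = 4/3 → counterexample

That makes 6 counterexamples.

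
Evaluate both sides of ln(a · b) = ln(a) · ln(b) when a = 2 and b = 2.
LHS = ln(2 · 2) = ln(4) ≈ 1.386
RHS = ln(2) · ln(2) = ln(2)² ≈ 0.4805

LHS ≠ RHS (they differ by about 0.9058), so the equation does not hold here.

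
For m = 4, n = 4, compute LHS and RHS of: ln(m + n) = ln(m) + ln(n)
LHS = ln(4 + 4) = ln(8) ≈ 2.079
RHS = ln(4) + ln(4) = 2·ln(4) ≈ 2.773

LHS ≠ RHS (they differ by about 0.6931), so the equation does not hold here.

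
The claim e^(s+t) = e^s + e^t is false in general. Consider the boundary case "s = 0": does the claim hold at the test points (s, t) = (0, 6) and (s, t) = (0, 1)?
At (0, 6): LHS = e^6 ≈ 403.4 ≠ RHS = 1 + e^6 ≈ 404.4
At (0, 1): LHS = e ≈ 2.718 ≠ RHS = 1 + e ≈ 3.718

Answer: No, fails at both test points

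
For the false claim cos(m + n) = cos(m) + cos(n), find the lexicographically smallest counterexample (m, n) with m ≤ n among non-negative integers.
(m, n) = (0, 0)

Substituting (0, 0) into the claim:
LHS = cos(0 + 0) = 1
RHS = cos(0) + cos(0) = 2

Since LHS ≠ RHS, this pair disproves the claim, and no lexicographically smaller pair (m ≤ n, non-negative integers) does.

For instance (2, 3) is also a counterexample (LHS = cos(5) ≈ 0.2837, RHS = cos(3) + cos(2) ≈ -1.406), but it's lexicographically larger.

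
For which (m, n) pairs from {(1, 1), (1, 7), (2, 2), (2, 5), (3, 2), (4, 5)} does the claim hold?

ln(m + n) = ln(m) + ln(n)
Testing each pair:
(1, 1): LHS = ln(2) ≈ 0.6931, RHS = 0 → fails
(1, 7): LHS = ln(8) ≈ 2.079, RHS = ln(7) ≈ 1.946 → fails
(2, 2): LHS = ln(4) ≈ 1.386, RHS = 2·ln(2) ≈ 1.386 → holds
(2, 5): LHS = ln(7) ≈ 1.946, RHS = ln(2) + ln(5) ≈ 2.303 → fails
(3, 2): LHS = ln(5) ≈ 1.609, RHS = ln(2) + ln(3) ≈ 1.792 → fails
(4, 5): LHS = ln(9) ≈ 2.197, RHS = ln(4) + ln(5) ≈ 2.996 → fails

1 of 6 pairs satisfies the claim.

Answer: (2, 2)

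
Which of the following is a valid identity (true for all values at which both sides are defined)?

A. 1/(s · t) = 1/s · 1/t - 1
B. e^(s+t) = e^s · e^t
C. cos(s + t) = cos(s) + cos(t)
A: fails at (4, 4) — LHS = 1/16, RHS = -15/16.
B: holds — e.g. at (3, 7), both sides equal e^10 ≈ 22026.5.
C: fails at (2, 3) — LHS = cos(5) ≈ 0.2837, RHS = cos(3) + cos(2) ≈ -1.406.

Answer: B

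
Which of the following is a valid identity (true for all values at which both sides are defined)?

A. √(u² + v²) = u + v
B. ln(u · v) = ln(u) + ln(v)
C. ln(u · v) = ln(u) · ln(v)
B

A: fails at (2, 5) — LHS = √(29) ≈ 5.385, RHS = 7.
B: holds — e.g. at (3, 5), both sides equal ln(15) ≈ 2.708.
C: fails at (3, 3) — LHS = ln(9) ≈ 2.197, RHS = ln(3)² ≈ 1.207.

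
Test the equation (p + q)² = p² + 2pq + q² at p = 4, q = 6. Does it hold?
Substituting p = 4, q = 6:

LHS = (4 + 6)² = 100
RHS = 4² + 2·4·6 + 6² = 100

LHS = RHS, so the equation holds at this point.

Answer: Holds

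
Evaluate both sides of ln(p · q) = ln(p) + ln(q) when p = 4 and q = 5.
LHS = ln(4 · 5) = ln(20) ≈ 2.996
RHS = ln(4) + ln(5) ≈ 2.996

LHS = RHS: the two sides agree.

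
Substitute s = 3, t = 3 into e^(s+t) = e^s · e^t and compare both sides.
LHS = e^(3+3) = e^6 ≈ 403.4
RHS = e^3 · e^3 = e^6 ≈ 403.4

LHS = RHS: the two sides agree.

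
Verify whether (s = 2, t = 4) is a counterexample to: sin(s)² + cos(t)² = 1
Yes

Substituting s = 2, t = 4:
LHS = sin(2)² + cos(4)² ≈ 1.254
RHS = 1

Since LHS ≠ RHS, this pair disproves the claim.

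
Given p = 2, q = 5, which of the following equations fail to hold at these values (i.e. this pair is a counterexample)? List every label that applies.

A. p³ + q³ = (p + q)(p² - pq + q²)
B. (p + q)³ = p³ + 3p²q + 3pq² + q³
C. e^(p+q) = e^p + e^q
C

Evaluating each claim at the given values:
A. LHS = 133, RHS = 133 → holds here (LHS = RHS)
B. LHS = 343, RHS = 343 → holds here (LHS = RHS)
C. LHS = e^7 ≈ 1097, RHS = e^2 + e^5 ≈ 155.8 → fails here (LHS ≠ RHS)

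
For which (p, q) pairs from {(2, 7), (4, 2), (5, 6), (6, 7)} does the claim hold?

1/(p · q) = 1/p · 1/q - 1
Testing each pair:
(2, 7): LHS = 1/14, RHS = -13/14 → fails
(4, 2): LHS = 1/8, RHS = -7/8 → fails
(5, 6): LHS = 1/30, RHS = -29/30 → fails
(6, 7): LHS = 1/42, RHS = -41/42 → fails

No pair satisfies the claim.

Answer: None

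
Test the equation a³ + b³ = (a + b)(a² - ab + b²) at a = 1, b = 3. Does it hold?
Holds

Substituting a = 1, b = 3:

LHS = 1³ + 3³ = 28
RHS = (1 + 3)(1² - 1·3 + 3²) = 28

LHS = RHS, so the equation holds at this point.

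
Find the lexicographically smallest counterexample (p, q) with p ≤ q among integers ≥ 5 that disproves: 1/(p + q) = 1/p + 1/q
(p, q) = (5, 5)

Substituting (5, 5) into the claim:
LHS = 1/(5 + 5) = 1/10
RHS = 1/5 + 1/5 = 2/5

Since LHS ≠ RHS, this pair disproves the claim, and no lexicographically smaller pair (p ≤ q, integers ≥ 5) does.

For instance (5, 12) is also a counterexample (LHS = 1/17, RHS = 17/60), but it's lexicographically larger.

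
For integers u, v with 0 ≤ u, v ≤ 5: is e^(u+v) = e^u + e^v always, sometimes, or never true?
The claim fails for every pair in the range. For instance at (u, v) = (3, 3): LHS = e^6 ≈ 403.4, RHS = 2·e^3 ≈ 40.17.

Answer: Never true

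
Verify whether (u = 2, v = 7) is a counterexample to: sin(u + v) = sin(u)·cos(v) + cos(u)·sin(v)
Substituting u = 2, v = 7:
LHS = sin(2 + 7) = sin(9) ≈ 0.4121
RHS = sin(2)·cos(7) + cos(2)·sin(7) = sin(7)·cos(2) + sin(2)·cos(7) ≈ 0.4121

The sides agree, so this pair does not disprove the claim.

Answer: No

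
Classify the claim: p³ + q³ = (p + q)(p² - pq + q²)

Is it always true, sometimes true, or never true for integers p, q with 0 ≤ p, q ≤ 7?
Always true

The identity holds for every pair in the range. For instance at (p, q) = (1, 3): both sides equal 28.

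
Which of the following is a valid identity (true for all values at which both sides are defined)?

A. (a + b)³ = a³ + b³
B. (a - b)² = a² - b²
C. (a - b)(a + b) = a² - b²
A: fails at (3, 4) — LHS = 343, RHS = 91.
B: fails at (3, 4) — LHS = 1, RHS = -7.
C: holds — e.g. at (4, 6), both sides equal -20.

Answer: C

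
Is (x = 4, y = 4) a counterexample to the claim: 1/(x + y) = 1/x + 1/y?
Yes

Substituting x = 4, y = 4:
LHS = 1/(4 + 4) = 1/8
RHS = 1/4 + 1/4 = 1/2

Since LHS ≠ RHS, this pair disproves the claim.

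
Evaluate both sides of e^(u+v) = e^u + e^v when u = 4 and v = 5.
LHS = e^(4+5) = e^9 ≈ 8103
RHS = e^4 + e^5 ≈ 203

LHS ≠ RHS (they differ by about 7900), so the equation does not hold here.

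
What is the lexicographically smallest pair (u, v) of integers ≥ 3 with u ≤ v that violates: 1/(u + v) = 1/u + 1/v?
Substituting (3, 3) into the claim:
LHS = 1/(3 + 3) = 1/6
RHS = 1/3 + 1/3 = 2/3

Since LHS ≠ RHS, this pair disproves the claim, and no lexicographically smaller pair (u ≤ v, integers ≥ 3) does.

For instance (7, 7) is also a counterexample (LHS = 1/14, RHS = 2/7), but it's lexicographically larger.

Answer: (u, v) = (3, 3)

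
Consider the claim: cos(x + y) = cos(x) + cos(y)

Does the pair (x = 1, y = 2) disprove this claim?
Yes

Substituting x = 1, y = 2:
LHS = cos(1 + 2) = cos(3) ≈ -0.99
RHS = cos(1) + cos(2) ≈ 0.1242

Since LHS ≠ RHS, this pair disproves the claim.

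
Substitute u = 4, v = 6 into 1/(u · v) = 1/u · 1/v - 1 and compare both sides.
LHS = 1/(4 · 6) = 1/24
RHS = 1/4 · 1/6 - 1 = -23/24

LHS ≠ RHS, so the equation does not hold here.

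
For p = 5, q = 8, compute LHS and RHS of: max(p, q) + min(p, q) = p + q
LHS = max(5, 8) + min(5, 8) = 13
RHS = 5 + 8 = 13

LHS = RHS: the two sides agree.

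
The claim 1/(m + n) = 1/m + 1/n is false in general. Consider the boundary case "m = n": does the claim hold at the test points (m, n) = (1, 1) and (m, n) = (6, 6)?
At (1, 1): LHS = 1/2 ≠ RHS = 2
At (6, 6): LHS = 1/12 ≠ RHS = 1/3

Answer: No, fails at both test points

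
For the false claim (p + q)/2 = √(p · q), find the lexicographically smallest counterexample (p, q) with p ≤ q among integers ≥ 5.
(p, q) = (5, 6)

At (5, 5): both sides equal 5, so it holds there.

Substituting (5, 6) into the claim:
LHS = (5 + 6)/2 = 11/2
RHS = √(5 · 6) = √(30) ≈ 5.477

Since LHS ≠ RHS, this pair disproves the claim, and no lexicographically smaller pair (p ≤ q, integers ≥ 5) does.

For instance (7, 9) is also a counterexample (LHS = 8, RHS = 3·√(7) ≈ 7.937), but it's lexicographically larger.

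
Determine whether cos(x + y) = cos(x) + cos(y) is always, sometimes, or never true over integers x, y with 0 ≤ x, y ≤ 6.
Never true

The claim fails for every pair in the range. For instance at (x, y) = (6, 4): LHS = cos(10) ≈ -0.8391, RHS = cos(4) + cos(6) ≈ 0.3065.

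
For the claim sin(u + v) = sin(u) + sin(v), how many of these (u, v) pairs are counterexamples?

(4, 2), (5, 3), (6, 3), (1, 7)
Testing each pair:
(4, 2): LHS = sin(6) ≈ -0.2794, RHS = sin(4) + sin(2) ≈ 0.1525 → counterexample
(5, 3): LHS = sin(8) ≈ 0.9894, RHS = sin(5) + sin(3) ≈ -0.8178 → counterexample
(6, 3): LHS = sin(9) ≈ 0.4121, RHS = sin(6) + sin(3) ≈ -0.1383 → counterexample
(1, 7): LHS = sin(8) ≈ 0.9894, RHS = sin(7) + sin(1) ≈ 1.498 → counterexample

That makes 4 counterexamples.

Answer: 4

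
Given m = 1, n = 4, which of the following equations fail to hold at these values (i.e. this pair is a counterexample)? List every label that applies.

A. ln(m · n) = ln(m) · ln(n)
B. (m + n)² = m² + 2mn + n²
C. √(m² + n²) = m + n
A, C

Evaluating each claim at the given values:
A. LHS = ln(4) ≈ 1.386, RHS = 0 → fails here (LHS ≠ RHS)
B. LHS = 25, RHS = 25 → holds here (LHS = RHS)
C. LHS = √(17) ≈ 4.123, RHS = 5 → fails here (LHS ≠ RHS)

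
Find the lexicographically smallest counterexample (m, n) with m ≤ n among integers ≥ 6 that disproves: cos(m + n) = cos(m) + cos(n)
Substituting (6, 6) into the claim:
LHS = cos(6 + 6) = cos(12) ≈ 0.8439
RHS = cos(6) + cos(6) = 2·cos(6) ≈ 1.92

Since LHS ≠ RHS, this pair disproves the claim, and no lexicographically smaller pair (m ≤ n, integers ≥ 6) does.

For instance (9, 9) is also a counterexample (LHS = cos(18) ≈ 0.6603, RHS = 2·cos(9) ≈ -1.822), but it's lexicographically larger.

Answer: (m, n) = (6, 6)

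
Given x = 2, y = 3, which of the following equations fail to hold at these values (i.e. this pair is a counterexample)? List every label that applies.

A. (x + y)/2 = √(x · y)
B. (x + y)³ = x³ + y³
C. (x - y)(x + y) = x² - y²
A, B

Evaluating each claim at the given values:
A. LHS = 5/2, RHS = √(6) ≈ 2.449 → fails here (LHS ≠ RHS)
B. LHS = 125, RHS = 35 → fails here (LHS ≠ RHS)
C. LHS = -5, RHS = -5 → holds here (LHS = RHS)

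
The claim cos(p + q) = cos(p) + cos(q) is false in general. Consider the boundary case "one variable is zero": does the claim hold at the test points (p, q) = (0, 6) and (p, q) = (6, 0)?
No, fails at both test points

At (0, 6): LHS = cos(6) ≈ 0.9602 ≠ RHS = cos(6) + 1 ≈ 1.96
At (6, 0): LHS = cos(6) ≈ 0.9602 ≠ RHS = cos(6) + 1 ≈ 1.96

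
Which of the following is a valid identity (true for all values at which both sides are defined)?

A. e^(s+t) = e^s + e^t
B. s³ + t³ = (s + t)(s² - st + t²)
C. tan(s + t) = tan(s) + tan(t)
B

A: fails at (5, 5) — LHS = e^10 ≈ 22026.5, RHS = 2·e^5 ≈ 296.8.
B: holds — e.g. at (1, 1), both sides equal 2.
C: fails at (4, 4) — LHS = tan(8) ≈ -6.8, RHS = 2·tan(4) ≈ 2.316.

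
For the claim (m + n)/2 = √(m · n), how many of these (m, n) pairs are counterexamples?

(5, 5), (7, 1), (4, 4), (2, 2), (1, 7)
Testing each pair:
(5, 5): LHS = 5, RHS = 5 → satisfies claim
(7, 1): LHS = 4, RHS = √(7) ≈ 2.646 → counterexample
(4, 4): LHS = 4, RHS = 4 → satisfies claim
(2, 2): LHS = 2, RHS = 2 → satisfies claim
(1, 7): LHS = 4, RHS = √(7) ≈ 2.646 → counterexample

That makes 2 counterexamples.

Answer: 2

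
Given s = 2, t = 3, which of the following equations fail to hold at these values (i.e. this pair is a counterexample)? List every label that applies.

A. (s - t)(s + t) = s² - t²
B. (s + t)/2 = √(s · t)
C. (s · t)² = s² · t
B, C

Evaluating each claim at the given values:
A. LHS = -5, RHS = -5 → holds here (LHS = RHS)
B. LHS = 5/2, RHS = √(6) ≈ 2.449 → fails here (LHS ≠ RHS)
C. LHS = 36, RHS = 12 → fails here (LHS ≠ RHS)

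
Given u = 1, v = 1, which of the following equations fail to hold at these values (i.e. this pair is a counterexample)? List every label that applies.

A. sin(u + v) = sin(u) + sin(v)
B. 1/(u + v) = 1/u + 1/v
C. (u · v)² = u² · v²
Evaluating each claim at the given values:
A. LHS = sin(2) ≈ 0.9093, RHS = 2·sin(1) ≈ 1.683 → fails here (LHS ≠ RHS)
B. LHS = 1/2, RHS = 2 → fails here (LHS ≠ RHS)
C. LHS = 1, RHS = 1 → holds here (LHS = RHS)

Answer: A, B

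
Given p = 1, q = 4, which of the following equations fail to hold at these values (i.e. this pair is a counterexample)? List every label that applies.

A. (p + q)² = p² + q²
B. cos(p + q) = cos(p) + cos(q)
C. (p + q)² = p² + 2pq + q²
Evaluating each claim at the given values:
A. LHS = 25, RHS = 17 → fails here (LHS ≠ RHS)
B. LHS = cos(5) ≈ 0.2837, RHS = cos(4) + cos(1) ≈ -0.1133 → fails here (LHS ≠ RHS)
C. LHS = 25, RHS = 25 → holds here (LHS = RHS)

Answer: A, B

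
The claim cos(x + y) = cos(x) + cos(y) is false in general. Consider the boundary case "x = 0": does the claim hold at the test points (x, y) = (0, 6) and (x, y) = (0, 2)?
At (0, 6): LHS = cos(6) ≈ 0.9602 ≠ RHS = cos(6) + 1 ≈ 1.96
At (0, 2): LHS = cos(2) ≈ -0.4161 ≠ RHS = cos(2) + 1 ≈ 0.5839

Answer: No, fails at both test points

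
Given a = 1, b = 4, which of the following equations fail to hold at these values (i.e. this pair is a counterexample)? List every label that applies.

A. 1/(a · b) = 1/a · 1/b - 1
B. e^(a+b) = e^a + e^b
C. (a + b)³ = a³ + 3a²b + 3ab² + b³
A, B

Evaluating each claim at the given values:
A. LHS = 1/4, RHS = -3/4 → fails here (LHS ≠ RHS)
B. LHS = e^5 ≈ 148.4, RHS = e + e^4 ≈ 57.32 → fails here (LHS ≠ RHS)
C. LHS = 125, RHS = 125 → holds here (LHS = RHS)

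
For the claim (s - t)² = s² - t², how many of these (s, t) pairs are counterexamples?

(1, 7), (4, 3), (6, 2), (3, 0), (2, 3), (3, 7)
5

Testing each pair:
(1, 7): LHS = 36, RHS = -48 → counterexample
(4, 3): LHS = 1, RHS = 7 → counterexample
(6, 2): LHS = 16, RHS = 32 → counterexample
(3, 0): LHS = 9, RHS = 9 → satisfies claim
(2, 3): LHS = 1, RHS = -5 → counterexample
(3, 7): LHS = 16, RHS = -40 → counterexample

That makes 5 counterexamples.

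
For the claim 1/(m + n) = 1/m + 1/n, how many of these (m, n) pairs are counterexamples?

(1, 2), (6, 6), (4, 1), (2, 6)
Testing each pair:
(1, 2): LHS = 1/3, RHS = 3/2 → counterexample
(6, 6): LHS = 1/12, RHS = 1/3 → counterexample
(4, 1): LHS = 1/5, RHS = 5/4 → counterexample
(2, 6): LHS = 1/8, RHS = 2/3 → counterexample

That makes 4 counterexamples.

Answer: 4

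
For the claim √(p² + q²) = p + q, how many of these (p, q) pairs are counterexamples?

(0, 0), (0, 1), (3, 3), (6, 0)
1

Testing each pair:
(0, 0): LHS = 0, RHS = 0 → satisfies claim
(0, 1): LHS = 1, RHS = 1 → satisfies claim
(3, 3): LHS = 3·√(2) ≈ 4.243, RHS = 6 → counterexample
(6, 0): LHS = 6, RHS = 6 → satisfies claim

That makes 1 counterexample.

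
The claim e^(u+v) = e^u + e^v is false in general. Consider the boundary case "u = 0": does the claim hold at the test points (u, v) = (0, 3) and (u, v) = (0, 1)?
No, fails at both test points

At (0, 3): LHS = e^3 ≈ 20.09 ≠ RHS = 1 + e^3 ≈ 21.09
At (0, 1): LHS = e ≈ 2.718 ≠ RHS = 1 + e ≈ 3.718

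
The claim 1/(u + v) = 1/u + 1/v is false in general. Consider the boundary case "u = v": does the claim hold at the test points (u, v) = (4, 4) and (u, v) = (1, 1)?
At (4, 4): LHS = 1/8 ≠ RHS = 1/2
At (1, 1): LHS = 1/2 ≠ RHS = 2

Answer: No, fails at both test points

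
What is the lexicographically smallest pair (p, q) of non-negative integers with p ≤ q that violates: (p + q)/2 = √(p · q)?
(p, q) = (0, 1)

At (0, 0): both sides equal 0, so it holds there.

Substituting (0, 1) into the claim:
LHS = (0 + 1)/2 = 1/2
RHS = √(0 · 1) = 0

Since LHS ≠ RHS, this pair disproves the claim, and no lexicographically smaller pair (p ≤ q, non-negative integers) does.

For instance (1, 5) is also a counterexample (LHS = 3, RHS = √(5) ≈ 2.236), but it's lexicographically larger.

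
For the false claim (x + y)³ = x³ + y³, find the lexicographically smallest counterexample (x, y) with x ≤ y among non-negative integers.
At (0, 4): both sides equal 64, so it holds there.

Substituting (1, 1) into the claim:
LHS = (1 + 1)³ = 8
RHS = 1³ + 1³ = 2

Since LHS ≠ RHS, this pair disproves the claim, and no lexicographically smaller pair (x ≤ y, non-negative integers) does.

For instance (2, 2) is also a counterexample (LHS = 64, RHS = 16), but it's lexicographically larger.

Answer: (x, y) = (1, 1)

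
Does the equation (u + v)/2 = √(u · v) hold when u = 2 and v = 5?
Fails

Substituting u = 2, v = 5:

LHS = (2 + 5)/2 = 7/2
RHS = √(2 · 5) = √(10) ≈ 3.162

LHS ≠ RHS, so the equation does not hold at this point.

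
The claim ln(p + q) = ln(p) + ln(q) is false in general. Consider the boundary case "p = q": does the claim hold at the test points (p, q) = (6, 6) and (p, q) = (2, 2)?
At (6, 6): LHS = ln(12) ≈ 2.485 ≠ RHS = 2·ln(6) ≈ 3.584
At (2, 2): LHS = ln(4) ≈ 1.386, RHS = 2·ln(2) ≈ 1.386 → equal

Answer: Only at (2, 2)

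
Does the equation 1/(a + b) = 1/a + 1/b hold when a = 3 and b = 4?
Fails

Substituting a = 3, b = 4:

LHS = 1/(3 + 4) = 1/7
RHS = 1/3 + 1/4 = 7/12

LHS ≠ RHS, so the equation does not hold at this point.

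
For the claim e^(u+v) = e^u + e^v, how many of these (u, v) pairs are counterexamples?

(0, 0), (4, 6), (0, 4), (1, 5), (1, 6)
Testing each pair:
(0, 0): LHS = 1, RHS = 2 → counterexample
(4, 6): LHS = e^10 ≈ 22026.5, RHS = e^4 + e^6 ≈ 458 → counterexample
(0, 4): LHS = e^4 ≈ 54.6, RHS = 1 + e^4 ≈ 55.6 → counterexample
(1, 5): LHS = e^6 ≈ 403.4, RHS = e + e^5 ≈ 151.1 → counterexample
(1, 6): LHS = e^7 ≈ 1097, RHS = e + e^6 ≈ 406.1 → counterexample

That makes 5 counterexamples.

Answer: 5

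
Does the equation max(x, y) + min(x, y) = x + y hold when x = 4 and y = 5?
Holds

Substituting x = 4, y = 5:

LHS = max(4, 5) + min(4, 5) = 9
RHS = 4 + 5 = 9

LHS = RHS, so the equation holds at this point.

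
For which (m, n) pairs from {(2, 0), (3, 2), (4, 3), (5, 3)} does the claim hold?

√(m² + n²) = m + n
Testing each pair:
(2, 0): LHS = 2, RHS = 2 → holds
(3, 2): LHS = √(13) ≈ 3.606, RHS = 5 → fails
(4, 3): LHS = 5, RHS = 7 → fails
(5, 3): LHS = √(34) ≈ 5.831, RHS = 8 → fails

1 of 4 pairs satisfies the claim.

Answer: (2, 0)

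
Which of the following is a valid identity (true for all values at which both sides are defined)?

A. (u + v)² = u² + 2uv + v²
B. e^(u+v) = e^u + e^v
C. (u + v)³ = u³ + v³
A: holds — e.g. at (3, 4), both sides equal 49.
B: fails at (3, 3) — LHS = e^6 ≈ 403.4, RHS = 2·e^3 ≈ 40.17.
C: fails at (2, 4) — LHS = 216, RHS = 72.

Answer: A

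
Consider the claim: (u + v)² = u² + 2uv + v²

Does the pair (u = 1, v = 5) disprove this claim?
No

Substituting u = 1, v = 5:
LHS = (1 + 5)² = 36
RHS = 1² + 2·1·5 + 5² = 36

The sides agree, so this pair does not disprove the claim.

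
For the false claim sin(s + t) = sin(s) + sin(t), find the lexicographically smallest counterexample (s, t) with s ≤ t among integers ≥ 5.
(s, t) = (5, 5)

Substituting (5, 5) into the claim:
LHS = sin(5 + 5) = sin(10) ≈ -0.544
RHS = sin(5) + sin(5) = 2·sin(5) ≈ -1.918

Since LHS ≠ RHS, this pair disproves the claim, and no lexicographically smaller pair (s ≤ t, integers ≥ 5) does.

For instance (10, 10) is also a counterexample (LHS = sin(20) ≈ 0.9129, RHS = 2·sin(10) ≈ -1.088), but it's lexicographically larger.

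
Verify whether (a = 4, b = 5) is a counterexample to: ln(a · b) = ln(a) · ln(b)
Yes

Substituting a = 4, b = 5:
LHS = ln(4 · 5) = ln(20) ≈ 2.996
RHS = ln(4) · ln(5) ≈ 2.231

Since LHS ≠ RHS, this pair disproves the claim.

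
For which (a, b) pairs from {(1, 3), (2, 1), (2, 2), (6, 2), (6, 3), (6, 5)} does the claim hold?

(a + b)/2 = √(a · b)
(2, 2)

Testing each pair:
(1, 3): LHS = 2, RHS = √(3) ≈ 1.732 → fails
(2, 1): LHS = 3/2, RHS = √(2) ≈ 1.414 → fails
(2, 2): LHS = 2, RHS = 2 → holds
(6, 2): LHS = 4, RHS = 2·√(3) ≈ 3.464 → fails
(6, 3): LHS = 9/2, RHS = 3·√(2) ≈ 4.243 → fails
(6, 5): LHS = 11/2, RHS = √(30) ≈ 5.477 → fails

1 of 6 pairs satisfies the claim.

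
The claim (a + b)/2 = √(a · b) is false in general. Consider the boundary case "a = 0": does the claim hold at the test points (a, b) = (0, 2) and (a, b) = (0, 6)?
At (0, 2): LHS = 1 ≠ RHS = 0
At (0, 6): LHS = 3 ≠ RHS = 0

Answer: No, fails at both test points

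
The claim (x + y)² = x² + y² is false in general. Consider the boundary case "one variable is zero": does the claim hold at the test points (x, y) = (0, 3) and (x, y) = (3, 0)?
At (0, 3): LHS = 9, RHS = 9 → equal
At (3, 0): LHS = 9, RHS = 9 → equal

So the claim does hold at both of these boundary points, even though it is not an identity.

Answer: Yes, holds at both test points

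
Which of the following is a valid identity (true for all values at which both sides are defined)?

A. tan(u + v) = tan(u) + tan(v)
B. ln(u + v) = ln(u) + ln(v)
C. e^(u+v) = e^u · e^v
A: fails at (2, 4) — LHS = tan(6) ≈ -0.291, RHS = tan(2) + tan(4) ≈ -1.027.
B: fails at (1, 3) — LHS = ln(4) ≈ 1.386, RHS = ln(3) ≈ 1.099.
C: holds — e.g. at (2, 4), both sides equal e^6 ≈ 403.4.

Answer: C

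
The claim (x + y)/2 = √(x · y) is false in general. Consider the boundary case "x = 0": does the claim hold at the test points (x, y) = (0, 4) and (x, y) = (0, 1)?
No, fails at both test points

At (0, 4): LHS = 2 ≠ RHS = 0
At (0, 1): LHS = 1/2 ≠ RHS = 0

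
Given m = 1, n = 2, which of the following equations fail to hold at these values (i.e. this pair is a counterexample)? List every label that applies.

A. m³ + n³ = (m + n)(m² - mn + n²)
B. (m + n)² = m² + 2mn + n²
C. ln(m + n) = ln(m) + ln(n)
Evaluating each claim at the given values:
A. LHS = 9, RHS = 9 → holds here (LHS = RHS)
B. LHS = 9, RHS = 9 → holds here (LHS = RHS)
C. LHS = ln(3) ≈ 1.099, RHS = ln(2) ≈ 0.6931 → fails here (LHS ≠ RHS)

Answer: C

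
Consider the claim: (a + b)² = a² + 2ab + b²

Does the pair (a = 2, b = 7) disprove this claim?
No

Substituting a = 2, b = 7:
LHS = (2 + 7)² = 81
RHS = 2² + 2·2·7 + 7² = 81

The sides agree, so this pair does not disprove the claim.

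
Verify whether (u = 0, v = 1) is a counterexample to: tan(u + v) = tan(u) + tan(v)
No

Substituting u = 0, v = 1:
LHS = tan(0 + 1) = tan(1) ≈ 1.557
RHS = tan(0) + tan(1) = tan(1) ≈ 1.557

The sides agree, so this pair does not disprove the claim.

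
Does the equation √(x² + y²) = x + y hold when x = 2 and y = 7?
Substituting x = 2, y = 7:

LHS = √(2² + 7²) = √(53) ≈ 7.28
RHS = 2 + 7 = 9

LHS ≠ RHS, so the equation does not hold at this point.

Answer: Fails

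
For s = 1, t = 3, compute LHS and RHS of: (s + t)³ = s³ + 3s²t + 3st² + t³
LHS = (1 + 3)³ = 64
RHS = 1³ + 3·1²·3 + 3·1·3² + 3³ = 64

LHS = RHS: the two sides agree.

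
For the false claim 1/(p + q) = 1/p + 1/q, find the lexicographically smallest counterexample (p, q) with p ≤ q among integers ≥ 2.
Substituting (2, 2) into the claim:
LHS = 1/(2 + 2) = 1/4
RHS = 1/2 + 1/2 = 1

Since LHS ≠ RHS, this pair disproves the claim, and no lexicographically smaller pair (p ≤ q, integers ≥ 2) does.

For instance (3, 3) is also a counterexample (LHS = 1/6, RHS = 2/3), but it's lexicographically larger.

Answer: (p, q) = (2, 2)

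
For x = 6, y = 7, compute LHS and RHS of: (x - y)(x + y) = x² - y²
LHS = (6 - 7)(6 + 7) = -13
RHS = 6² - 7² = -13

LHS = RHS: the two sides agree.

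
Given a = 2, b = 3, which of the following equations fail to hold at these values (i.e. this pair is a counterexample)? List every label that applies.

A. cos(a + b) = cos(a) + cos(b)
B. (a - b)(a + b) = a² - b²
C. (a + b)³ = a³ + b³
A, C

Evaluating each claim at the given values:
A. LHS = cos(5) ≈ 0.2837, RHS = cos(3) + cos(2) ≈ -1.406 → fails here (LHS ≠ RHS)
B. LHS = -5, RHS = -5 → holds here (LHS = RHS)
C. LHS = 125, RHS = 35 → fails here (LHS ≠ RHS)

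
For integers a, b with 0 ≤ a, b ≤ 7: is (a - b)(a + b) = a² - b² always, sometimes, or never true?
The identity holds for every pair in the range. For instance at (a, b) = (4, 6): both sides equal -20.

Answer: Always true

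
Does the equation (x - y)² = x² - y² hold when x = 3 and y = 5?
Substituting x = 3, y = 5:

LHS = (3 - 5)² = 4
RHS = 3² - 5² = -16

LHS ≠ RHS, so the equation does not hold at this point.

Answer: Fails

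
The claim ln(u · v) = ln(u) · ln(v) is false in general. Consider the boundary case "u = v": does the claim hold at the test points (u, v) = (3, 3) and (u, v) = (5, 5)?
At (3, 3): LHS = ln(9) ≈ 2.197 ≠ RHS = ln(3)² ≈ 1.207
At (5, 5): LHS = ln(25) ≈ 3.219 ≠ RHS = ln(5)² ≈ 2.59

Answer: No, fails at both test points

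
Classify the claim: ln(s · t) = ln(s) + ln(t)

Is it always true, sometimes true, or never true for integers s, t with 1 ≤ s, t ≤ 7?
Always true

The identity holds for every pair in the range. For instance at (s, t) = (3, 5): both sides equal ln(15) ≈ 2.708.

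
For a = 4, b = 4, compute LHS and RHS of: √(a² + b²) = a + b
LHS = √(4² + 4²) = 4·√(2) ≈ 5.657
RHS = 4 + 4 = 8

LHS ≠ RHS (they differ by about 2.343), so the equation does not hold here.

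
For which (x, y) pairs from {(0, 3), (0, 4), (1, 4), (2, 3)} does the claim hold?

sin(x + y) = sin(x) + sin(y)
Testing each pair:
(0, 3): LHS = sin(3) ≈ 0.1411, RHS = sin(3) ≈ 0.1411 → holds
(0, 4): LHS = sin(4) ≈ -0.7568, RHS = sin(4) ≈ -0.7568 → holds
(1, 4): LHS = sin(5) ≈ -0.9589, RHS = sin(4) + sin(1) ≈ 0.08467 → fails
(2, 3): LHS = sin(5) ≈ -0.9589, RHS = sin(3) + sin(2) ≈ 1.05 → fails

2 of 4 pairs satisfy the claim.

Answer: (0, 3), (0, 4)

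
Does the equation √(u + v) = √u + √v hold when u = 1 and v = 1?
Substituting u = 1, v = 1:

LHS = √(1 + 1) = √(2) ≈ 1.414
RHS = √1 + √1 = 2

LHS ≠ RHS, so the equation does not hold at this point.

Answer: Fails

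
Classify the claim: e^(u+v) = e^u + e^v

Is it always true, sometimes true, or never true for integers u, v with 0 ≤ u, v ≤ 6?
The claim fails for every pair in the range. For instance at (u, v) = (6, 3): LHS = e^9 ≈ 8103, RHS = e^3 + e^6 ≈ 423.5.

Answer: Never true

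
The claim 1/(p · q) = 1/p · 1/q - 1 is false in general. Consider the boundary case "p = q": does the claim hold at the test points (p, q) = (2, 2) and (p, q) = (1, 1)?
No, fails at both test points

At (2, 2): LHS = 1/4 ≠ RHS = -3/4
At (1, 1): LHS = 1 ≠ RHS = 0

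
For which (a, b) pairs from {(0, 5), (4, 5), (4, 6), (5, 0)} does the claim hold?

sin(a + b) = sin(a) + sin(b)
Testing each pair:
(0, 5): LHS = sin(5) ≈ -0.9589, RHS = sin(5) ≈ -0.9589 → holds
(4, 5): LHS = sin(9) ≈ 0.4121, RHS = sin(5) + sin(4) ≈ -1.716 → fails
(4, 6): LHS = sin(10) ≈ -0.544, RHS = sin(4) + sin(6) ≈ -1.036 → fails
(5, 0): LHS = sin(5) ≈ -0.9589, RHS = sin(5) ≈ -0.9589 → holds

2 of 4 pairs satisfy the claim.

Answer: (0, 5), (5, 0)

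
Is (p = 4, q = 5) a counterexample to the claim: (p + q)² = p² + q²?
Substituting p = 4, q = 5:
LHS = (4 + 5)² = 81
RHS = 4² + 5² = 41

Since LHS ≠ RHS, this pair disproves the claim.

Answer: Yes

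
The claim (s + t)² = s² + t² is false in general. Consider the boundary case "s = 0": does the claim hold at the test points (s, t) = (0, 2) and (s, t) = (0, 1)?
At (0, 2): LHS = 4, RHS = 4 → equal
At (0, 1): LHS = 1, RHS = 1 → equal

So the claim does hold at both of these boundary points, even though it is not an identity.

Answer: Yes, holds at both test points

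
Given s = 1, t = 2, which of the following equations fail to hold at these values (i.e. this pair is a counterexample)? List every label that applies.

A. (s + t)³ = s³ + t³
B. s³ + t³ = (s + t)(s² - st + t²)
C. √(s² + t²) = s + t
A, C

Evaluating each claim at the given values:
A. LHS = 27, RHS = 9 → fails here (LHS ≠ RHS)
B. LHS = 9, RHS = 9 → holds here (LHS = RHS)
C. LHS = √(5) ≈ 2.236, RHS = 3 → fails here (LHS ≠ RHS)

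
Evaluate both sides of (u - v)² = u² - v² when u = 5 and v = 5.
LHS = (5 - 5)² = 0
RHS = 5² - 5² = 0

LHS = RHS: the two sides agree.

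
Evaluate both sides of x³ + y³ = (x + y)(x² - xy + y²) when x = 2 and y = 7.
LHS = 2³ + 7³ = 351
RHS = (2 + 7)(2² - 2·7 + 7²) = 351

LHS = RHS: the two sides agree.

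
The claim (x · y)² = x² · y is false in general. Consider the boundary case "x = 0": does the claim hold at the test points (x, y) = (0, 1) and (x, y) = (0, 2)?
At (0, 1): LHS = 0, RHS = 0 → equal
At (0, 2): LHS = 0, RHS = 0 → equal

So the claim does hold at both of these boundary points, even though it is not an identity.

Answer: Yes, holds at both test points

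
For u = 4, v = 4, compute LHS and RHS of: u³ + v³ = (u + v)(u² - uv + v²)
LHS = 4³ + 4³ = 128
RHS = (4 + 4)(4² - 4·4 + 4²) = 128

LHS = RHS: the two sides agree.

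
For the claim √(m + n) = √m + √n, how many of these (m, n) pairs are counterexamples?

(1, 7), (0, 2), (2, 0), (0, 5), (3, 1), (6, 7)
3

Testing each pair:
(1, 7): LHS = 2·√(2) ≈ 2.828, RHS = 1 + √(7) ≈ 3.646 → counterexample
(0, 2): LHS = √(2) ≈ 1.414, RHS = √(2) ≈ 1.414 → satisfies claim
(2, 0): LHS = √(2) ≈ 1.414, RHS = √(2) ≈ 1.414 → satisfies claim
(0, 5): LHS = √(5) ≈ 2.236, RHS = √(5) ≈ 2.236 → satisfies claim
(3, 1): LHS = 2, RHS = 1 + √(3) ≈ 2.732 → counterexample
(6, 7): LHS = √(13) ≈ 3.606, RHS = √(6) + √(7) ≈ 5.095 → counterexample

That makes 3 counterexamples.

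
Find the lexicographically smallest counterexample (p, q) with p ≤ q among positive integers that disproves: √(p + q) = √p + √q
Substituting (1, 1) into the claim:
LHS = √(1 + 1) = √(2) ≈ 1.414
RHS = √1 + √1 = 2

Since LHS ≠ RHS, this pair disproves the claim, and no lexicographically smaller pair (p ≤ q, positive integers) does.

For instance (5, 8) is also a counterexample (LHS = √(13) ≈ 3.606, RHS = √(5) + 2·√(2) ≈ 5.064), but it's lexicographically larger.

Answer: (p, q) = (1, 1)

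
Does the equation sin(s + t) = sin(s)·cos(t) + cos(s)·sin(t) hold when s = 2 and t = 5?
Holds

Substituting s = 2, t = 5:

LHS = sin(2 + 5) = sin(7) ≈ 0.657
RHS = sin(2)·cos(5) + cos(2)·sin(5) = sin(2)·cos(5) + sin(5)·cos(2) ≈ 0.657

LHS = RHS, so the equation holds at this point.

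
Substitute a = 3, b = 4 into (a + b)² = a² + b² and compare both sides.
LHS = (3 + 4)² = 49
RHS = 3² + 4² = 25

LHS ≠ RHS, so the equation does not hold here.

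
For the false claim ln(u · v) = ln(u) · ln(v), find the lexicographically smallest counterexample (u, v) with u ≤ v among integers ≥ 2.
Substituting (2, 2) into the claim:
LHS = ln(2 · 2) = ln(4) ≈ 1.386
RHS = ln(2) · ln(2) = ln(2)² ≈ 0.4805

Since LHS ≠ RHS, this pair disproves the claim, and no lexicographically smaller pair (u ≤ v, integers ≥ 2) does.

For instance (4, 9) is also a counterexample (LHS = ln(36) ≈ 3.584, RHS = ln(4)·ln(9) ≈ 3.046), but it's lexicographically larger.

Answer: (u, v) = (2, 2)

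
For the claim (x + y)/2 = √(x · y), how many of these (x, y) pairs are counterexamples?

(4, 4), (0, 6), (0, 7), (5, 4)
3

Testing each pair:
(4, 4): LHS = 4, RHS = 4 → satisfies claim
(0, 6): LHS = 3, RHS = 0 → counterexample
(0, 7): LHS = 7/2, RHS = 0 → counterexample
(5, 4): LHS = 9/2, RHS = 2·√(5) ≈ 4.472 → counterexample

That makes 3 counterexamples.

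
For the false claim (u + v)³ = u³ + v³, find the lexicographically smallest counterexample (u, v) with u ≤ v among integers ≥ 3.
Substituting (3, 3) into the claim:
LHS = (3 + 3)³ = 216
RHS = 3³ + 3³ = 54

Since LHS ≠ RHS, this pair disproves the claim, and no lexicographically smaller pair (u ≤ v, integers ≥ 3) does.

For instance (4, 7) is also a counterexample (LHS = 1331, RHS = 407), but it's lexicographically larger.

Answer: (u, v) = (3, 3)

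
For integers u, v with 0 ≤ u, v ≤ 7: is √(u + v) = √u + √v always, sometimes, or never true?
Sometimes true

It holds at (u, v) = (1, 0) (both sides equal 1), but fails at (u, v) = (6, 1) (LHS = √(7) ≈ 2.646, RHS = 1 + √(6) ≈ 3.449).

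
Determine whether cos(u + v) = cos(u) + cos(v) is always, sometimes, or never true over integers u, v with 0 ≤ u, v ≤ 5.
Never true

The claim fails for every pair in the range. For instance at (u, v) = (0, 5): LHS = cos(5) ≈ 0.2837, RHS = cos(5) + 1 ≈ 1.284.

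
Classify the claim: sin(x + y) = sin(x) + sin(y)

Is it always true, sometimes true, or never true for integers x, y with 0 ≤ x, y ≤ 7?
Sometimes true

It holds at (x, y) = (0, 3) (both sides equal sin(3) ≈ 0.1411), but fails at (x, y) = (6, 3) (LHS = sin(9) ≈ 0.4121, RHS = sin(6) + sin(3) ≈ -0.1383).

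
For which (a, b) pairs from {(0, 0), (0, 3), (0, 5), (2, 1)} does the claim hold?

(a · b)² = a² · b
All pairs

Testing each pair:
(0, 0): LHS = 0, RHS = 0 → holds
(0, 3): LHS = 0, RHS = 0 → holds
(0, 5): LHS = 0, RHS = 0 → holds
(2, 1): LHS = 4, RHS = 4 → holds

Every pair satisfies the claim.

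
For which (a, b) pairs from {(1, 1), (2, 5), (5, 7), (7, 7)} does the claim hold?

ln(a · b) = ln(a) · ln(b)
Testing each pair:
(1, 1): LHS = 0, RHS = 0 → holds
(2, 5): LHS = ln(10) ≈ 2.303, RHS = ln(2)·ln(5) ≈ 1.116 → fails
(5, 7): LHS = ln(35) ≈ 3.555, RHS = ln(5)·ln(7) ≈ 3.132 → fails
(7, 7): LHS = ln(49) ≈ 3.892, RHS = ln(7)² ≈ 3.787 → fails

1 of 4 pairs satisfies the claim.

Answer: (1, 1)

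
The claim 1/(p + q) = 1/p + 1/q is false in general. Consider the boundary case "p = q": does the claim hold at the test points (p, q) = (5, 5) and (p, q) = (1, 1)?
No, fails at both test points

At (5, 5): LHS = 1/10 ≠ RHS = 2/5
At (1, 1): LHS = 1/2 ≠ RHS = 2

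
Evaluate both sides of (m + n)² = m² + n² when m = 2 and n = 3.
LHS = (2 + 3)² = 25
RHS = 2² + 3² = 13

LHS ≠ RHS, so the equation does not hold here.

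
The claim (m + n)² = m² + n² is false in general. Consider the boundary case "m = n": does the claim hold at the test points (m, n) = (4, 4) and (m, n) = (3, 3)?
No, fails at both test points

At (4, 4): LHS = 64 ≠ RHS = 32
At (3, 3): LHS = 36 ≠ RHS = 18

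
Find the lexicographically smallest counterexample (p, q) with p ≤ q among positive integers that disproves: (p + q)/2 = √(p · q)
(p, q) = (1, 2)

At (1, 1): both sides equal 1, so it holds there.

Substituting (1, 2) into the claim:
LHS = (1 + 2)/2 = 3/2
RHS = √(1 · 2) = √(2) ≈ 1.414

Since LHS ≠ RHS, this pair disproves the claim, and no lexicographically smaller pair (p ≤ q, positive integers) does.

For instance (3, 4) is also a counterexample (LHS = 7/2, RHS = 2·√(3) ≈ 3.464), but it's lexicographically larger.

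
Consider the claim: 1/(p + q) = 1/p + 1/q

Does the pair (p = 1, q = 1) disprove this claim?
Yes

Substituting p = 1, q = 1:
LHS = 1/(1 + 1) = 1/2
RHS = 1/1 + 1/1 = 2

Since LHS ≠ RHS, this pair disproves the claim.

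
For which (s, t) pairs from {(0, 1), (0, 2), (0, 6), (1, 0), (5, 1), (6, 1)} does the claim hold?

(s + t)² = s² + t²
(0, 1), (0, 2), (0, 6), (1, 0)

Testing each pair:
(0, 1): LHS = 1, RHS = 1 → holds
(0, 2): LHS = 4, RHS = 4 → holds
(0, 6): LHS = 36, RHS = 36 → holds
(1, 0): LHS = 1, RHS = 1 → holds
(5, 1): LHS = 36, RHS = 26 → fails
(6, 1): LHS = 49, RHS = 37 → fails

4 of 6 pairs satisfy the claim.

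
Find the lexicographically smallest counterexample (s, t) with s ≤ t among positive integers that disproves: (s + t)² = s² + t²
(s, t) = (1, 1)

Substituting (1, 1) into the claim:
LHS = (1 + 1)² = 4
RHS = 1² + 1² = 2

Since LHS ≠ RHS, this pair disproves the claim, and no lexicographically smaller pair (s ≤ t, positive integers) does.

For instance (3, 3) is also a counterexample (LHS = 36, RHS = 18), but it's lexicographically larger.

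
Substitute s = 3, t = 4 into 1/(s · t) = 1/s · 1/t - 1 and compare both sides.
LHS = 1/(3 · 4) = 1/12
RHS = 1/3 · 1/4 - 1 = -11/12

LHS ≠ RHS, so the equation does not hold here.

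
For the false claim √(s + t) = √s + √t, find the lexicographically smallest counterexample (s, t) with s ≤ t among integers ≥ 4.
(s, t) = (4, 4)

Substituting (4, 4) into the claim:
LHS = √(4 + 4) = 2·√(2) ≈ 2.828
RHS = √4 + √4 = 4

Since LHS ≠ RHS, this pair disproves the claim, and no lexicographically smaller pair (s ≤ t, integers ≥ 4) does.

For instance (6, 11) is also a counterexample (LHS = √(17) ≈ 4.123, RHS = √(6) + √(11) ≈ 5.766), but it's lexicographically larger.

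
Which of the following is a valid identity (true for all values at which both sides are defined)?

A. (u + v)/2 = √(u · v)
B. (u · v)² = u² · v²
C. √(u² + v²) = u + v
B

A: fails at (2, 5) — LHS = 7/2, RHS = √(10) ≈ 3.162.
B: holds — e.g. at (2, 3), both sides equal 36.
C: fails at (1, 3) — LHS = √(10) ≈ 3.162, RHS = 4.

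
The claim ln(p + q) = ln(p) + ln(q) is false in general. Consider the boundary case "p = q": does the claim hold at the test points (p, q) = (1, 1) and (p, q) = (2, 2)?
At (1, 1): LHS = ln(2) ≈ 0.6931 ≠ RHS = 0
At (2, 2): LHS = ln(4) ≈ 1.386, RHS = 2·ln(2) ≈ 1.386 → equal

Answer: Only at (2, 2)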